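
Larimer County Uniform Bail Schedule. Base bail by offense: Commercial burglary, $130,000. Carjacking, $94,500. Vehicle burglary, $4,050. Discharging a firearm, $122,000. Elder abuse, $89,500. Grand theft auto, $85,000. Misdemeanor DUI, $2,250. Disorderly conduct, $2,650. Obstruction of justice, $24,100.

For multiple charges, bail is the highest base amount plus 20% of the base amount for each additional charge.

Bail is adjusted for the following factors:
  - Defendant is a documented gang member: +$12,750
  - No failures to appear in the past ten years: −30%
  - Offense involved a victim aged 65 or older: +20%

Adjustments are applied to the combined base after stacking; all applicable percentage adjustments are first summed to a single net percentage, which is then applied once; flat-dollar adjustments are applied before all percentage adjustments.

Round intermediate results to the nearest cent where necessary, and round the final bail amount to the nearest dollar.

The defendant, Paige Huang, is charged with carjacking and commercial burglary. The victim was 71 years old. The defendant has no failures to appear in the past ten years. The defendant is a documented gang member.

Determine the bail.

Base amounts from the schedule: carjacking $94,500; commercial burglary $130,000.
Stacking rule: highest base plus 20% of each additional charge. Highest is commercial burglary at $130,000. Additional: $94,500 × 20% = $18,900. Combined base = $130,000 + $18,900 = $148,900.
Defendant is a documented gang member (+$12,750 flat): $148,900 + $12,750 = $161,650.
Net percentage adjustment: −30% +20% = −10%. $161,650 × 0.9 = $145,485.

$145,485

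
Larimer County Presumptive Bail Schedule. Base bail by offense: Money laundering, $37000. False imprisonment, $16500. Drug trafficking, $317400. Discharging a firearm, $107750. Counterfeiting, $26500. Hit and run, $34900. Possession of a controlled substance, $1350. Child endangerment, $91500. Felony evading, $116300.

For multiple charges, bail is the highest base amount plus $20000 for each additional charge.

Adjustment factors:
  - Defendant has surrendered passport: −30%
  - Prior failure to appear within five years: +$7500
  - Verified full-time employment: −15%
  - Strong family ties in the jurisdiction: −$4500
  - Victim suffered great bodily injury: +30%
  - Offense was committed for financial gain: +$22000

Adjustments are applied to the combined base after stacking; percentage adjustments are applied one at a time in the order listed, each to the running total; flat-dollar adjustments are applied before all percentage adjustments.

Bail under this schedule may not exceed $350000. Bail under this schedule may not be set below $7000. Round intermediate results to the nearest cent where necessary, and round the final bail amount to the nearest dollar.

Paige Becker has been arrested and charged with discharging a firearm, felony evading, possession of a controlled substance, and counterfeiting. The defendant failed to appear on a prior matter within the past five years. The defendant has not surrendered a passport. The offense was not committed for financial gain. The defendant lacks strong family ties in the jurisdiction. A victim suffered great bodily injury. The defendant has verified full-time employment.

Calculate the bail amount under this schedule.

$203099

Base amounts from the schedule: discharging a firearm $107750; felony evading $116300; possession of a controlled substance $1350; counterfeiting $26500.
Stacking rule: highest base plus $20000 per additional charge. Highest is felony evading at $116300; 3 additional charges → +$60000. Combined base = $176300.
Prior failure to appear within five years (+$7500 flat): $176300 + $7500 = $183800.
Verified full-time employment (−15%): $183800 × 0.85 = $156230.
Victim suffered great bodily injury (+30%): $156230 × 1.3 = $203099.
$203099 is within the $350000 maximum.
$203099 is at or above the $7000 minimum.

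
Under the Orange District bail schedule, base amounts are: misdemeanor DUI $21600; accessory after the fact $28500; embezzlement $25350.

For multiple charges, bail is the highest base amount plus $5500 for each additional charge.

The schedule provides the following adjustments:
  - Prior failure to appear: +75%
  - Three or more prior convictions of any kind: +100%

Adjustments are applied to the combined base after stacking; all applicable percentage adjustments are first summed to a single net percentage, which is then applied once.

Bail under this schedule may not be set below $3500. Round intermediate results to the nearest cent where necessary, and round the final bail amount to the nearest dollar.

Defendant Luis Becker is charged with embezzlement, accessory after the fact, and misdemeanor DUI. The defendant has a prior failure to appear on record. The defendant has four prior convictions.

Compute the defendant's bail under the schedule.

$108625

Base amounts from the schedule: embezzlement $25350; accessory after the fact $28500; misdemeanor DUI $21600.
Stacking rule: highest base plus $5500 per additional charge. Highest is accessory after the fact at $28500; 2 additional charges → +$11000. Combined base = $39500.
Net percentage adjustment: +75% +100% = +175%. $39500 × 2.75 = $108625.
$108625 is at or above the $3500 minimum.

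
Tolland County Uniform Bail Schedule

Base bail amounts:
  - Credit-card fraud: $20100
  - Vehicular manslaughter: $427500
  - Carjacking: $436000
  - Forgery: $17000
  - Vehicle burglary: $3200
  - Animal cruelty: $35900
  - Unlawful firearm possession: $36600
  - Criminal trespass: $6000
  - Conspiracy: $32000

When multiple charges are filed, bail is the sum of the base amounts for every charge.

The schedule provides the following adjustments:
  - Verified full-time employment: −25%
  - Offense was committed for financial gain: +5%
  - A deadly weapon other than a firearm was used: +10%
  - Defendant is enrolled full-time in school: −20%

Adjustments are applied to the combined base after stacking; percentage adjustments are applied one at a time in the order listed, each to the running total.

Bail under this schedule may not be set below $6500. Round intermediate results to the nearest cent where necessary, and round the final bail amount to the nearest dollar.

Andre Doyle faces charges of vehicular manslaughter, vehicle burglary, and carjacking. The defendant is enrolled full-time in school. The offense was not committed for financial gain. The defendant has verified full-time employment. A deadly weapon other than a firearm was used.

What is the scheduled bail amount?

$572022

Base amounts from the schedule: vehicular manslaughter $427500; vehicle burglary $3200; carjacking $436000.
Stacking rule: sum of all bases. $427500 + $3200 + $436000 = $866700.
Verified full-time employment (−25%): $866700 × 0.75 = $650025.
A deadly weapon other than a firearm was used (+10%): $650025 × 1.1 = $715027.50.
Defendant is enrolled full-time in school (−20%): $715027.50 × 0.8 = $572022.
$572022 is at or above the $6500 minimum.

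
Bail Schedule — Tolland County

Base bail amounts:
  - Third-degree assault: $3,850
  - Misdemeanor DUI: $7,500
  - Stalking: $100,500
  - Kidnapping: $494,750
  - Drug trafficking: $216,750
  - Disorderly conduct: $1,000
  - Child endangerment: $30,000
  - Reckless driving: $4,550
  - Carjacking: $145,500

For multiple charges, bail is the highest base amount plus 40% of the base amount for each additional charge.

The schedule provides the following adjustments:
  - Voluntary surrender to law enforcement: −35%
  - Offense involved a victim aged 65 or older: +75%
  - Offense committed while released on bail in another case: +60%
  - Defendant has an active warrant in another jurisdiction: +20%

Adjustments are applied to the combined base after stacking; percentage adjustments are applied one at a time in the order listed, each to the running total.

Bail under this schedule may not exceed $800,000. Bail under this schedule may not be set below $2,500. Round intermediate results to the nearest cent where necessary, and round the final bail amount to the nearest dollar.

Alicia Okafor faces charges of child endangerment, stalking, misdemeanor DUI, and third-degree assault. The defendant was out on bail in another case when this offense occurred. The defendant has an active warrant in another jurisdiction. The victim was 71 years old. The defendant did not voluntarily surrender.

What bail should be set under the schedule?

Base amounts from the schedule: child endangerment $30,000; stalking $100,500; misdemeanor DUI $7,500; third-degree assault $3,850.
Stacking rule: highest base plus 40% of each additional charge. Highest is stalking at $100,500. Additional: $30,000 × 40% = $12,000; $7,500 × 40% = $3,000; $3,850 × 40% = $1,540. Combined base = $100,500 + $16,540 = $117,040.
Offense involved a victim aged 65 or older (+75%): $117,040 × 1.75 = $204,820.
Offense committed while released on bail in another case (+60%): $204,820 × 1.6 = $327,712.
Defendant has an active warrant in another jurisdiction (+20%): $327,712 × 1.2 = $393,254.40.
$393,254.40 is within the $800,000 maximum.
$393,254.40 is at or above the $2,500 minimum.
Rounded to the nearest dollar: $393,254.

$393,254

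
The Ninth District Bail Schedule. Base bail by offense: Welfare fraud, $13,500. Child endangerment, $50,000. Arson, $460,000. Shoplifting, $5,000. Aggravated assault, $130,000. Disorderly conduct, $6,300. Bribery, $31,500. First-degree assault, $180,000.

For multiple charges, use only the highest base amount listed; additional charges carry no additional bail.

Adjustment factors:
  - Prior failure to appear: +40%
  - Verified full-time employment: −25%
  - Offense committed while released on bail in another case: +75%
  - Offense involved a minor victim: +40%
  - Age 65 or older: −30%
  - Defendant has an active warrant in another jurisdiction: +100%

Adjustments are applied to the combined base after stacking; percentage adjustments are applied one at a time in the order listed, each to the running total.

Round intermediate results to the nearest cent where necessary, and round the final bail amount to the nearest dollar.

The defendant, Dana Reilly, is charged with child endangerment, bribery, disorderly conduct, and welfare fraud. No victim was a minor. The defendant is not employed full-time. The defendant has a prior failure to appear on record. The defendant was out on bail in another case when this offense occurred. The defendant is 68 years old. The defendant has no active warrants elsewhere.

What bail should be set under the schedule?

Base amounts from the schedule: child endangerment $50,000; bribery $31,500; disorderly conduct $6,300; welfare fraud $13,500.
Stacking rule: use the highest base only. Highest is child endangerment at $50,000. Combined base = $50,000.
Prior failure to appear (+40%): $50,000 × 1.4 = $70,000.
Offense committed while released on bail in another case (+75%): $70,000 × 1.75 = $122,500.
Age 65 or older (−30%): $122,500 × 0.7 = $85,750.

$85,750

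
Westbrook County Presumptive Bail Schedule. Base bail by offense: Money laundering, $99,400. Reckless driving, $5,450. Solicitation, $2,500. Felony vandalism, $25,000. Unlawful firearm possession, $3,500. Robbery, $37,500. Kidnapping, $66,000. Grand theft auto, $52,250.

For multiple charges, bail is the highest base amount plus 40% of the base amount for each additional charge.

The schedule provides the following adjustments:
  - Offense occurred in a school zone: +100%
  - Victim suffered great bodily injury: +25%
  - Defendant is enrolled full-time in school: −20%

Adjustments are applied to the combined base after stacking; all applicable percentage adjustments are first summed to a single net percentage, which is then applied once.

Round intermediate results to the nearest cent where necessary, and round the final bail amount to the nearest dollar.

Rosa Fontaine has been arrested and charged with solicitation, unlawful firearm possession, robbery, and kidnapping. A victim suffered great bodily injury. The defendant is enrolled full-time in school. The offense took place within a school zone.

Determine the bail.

$170,970

Base amounts from the schedule: solicitation $2,500; unlawful firearm possession $3,500; robbery $37,500; kidnapping $66,000.
Stacking rule: highest base plus 40% of each additional charge. Highest is kidnapping at $66,000. Additional: $2,500 × 40% = $1,000; $3,500 × 40% = $1,400; $37,500 × 40% = $15,000. Combined base = $66,000 + $17,400 = $83,400.
Net percentage adjustment: +100% +25% −20% = +105%. $83,400 × 2.05 = $170,970.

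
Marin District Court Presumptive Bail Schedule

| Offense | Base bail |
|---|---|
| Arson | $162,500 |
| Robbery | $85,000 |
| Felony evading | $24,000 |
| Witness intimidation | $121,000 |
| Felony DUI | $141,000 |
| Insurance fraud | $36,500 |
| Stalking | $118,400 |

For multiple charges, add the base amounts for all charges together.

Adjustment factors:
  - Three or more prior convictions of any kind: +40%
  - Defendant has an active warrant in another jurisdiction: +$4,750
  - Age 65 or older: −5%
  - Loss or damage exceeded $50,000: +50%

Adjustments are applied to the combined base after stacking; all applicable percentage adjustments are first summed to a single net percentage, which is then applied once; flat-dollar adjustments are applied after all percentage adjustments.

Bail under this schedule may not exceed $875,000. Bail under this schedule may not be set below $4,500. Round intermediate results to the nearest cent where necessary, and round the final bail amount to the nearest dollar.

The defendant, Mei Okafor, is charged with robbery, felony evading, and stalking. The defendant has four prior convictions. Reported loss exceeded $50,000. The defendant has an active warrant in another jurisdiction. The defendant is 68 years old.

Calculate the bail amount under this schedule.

$425,440

Base amounts from the schedule: robbery $85,000; felony evading $24,000; stalking $118,400.
Stacking rule: sum of all bases. $85,000 + $24,000 + $118,400 = $227,400.
Net percentage adjustment: +40% −5% +50% = +85%. $227,400 × 1.85 = $420,690.
Defendant has an active warrant in another jurisdiction (+$4,750 flat): $420,690 + $4,750 = $425,440.
$425,440 is within the $875,000 maximum.
$425,440 is at or above the $4,500 minimum.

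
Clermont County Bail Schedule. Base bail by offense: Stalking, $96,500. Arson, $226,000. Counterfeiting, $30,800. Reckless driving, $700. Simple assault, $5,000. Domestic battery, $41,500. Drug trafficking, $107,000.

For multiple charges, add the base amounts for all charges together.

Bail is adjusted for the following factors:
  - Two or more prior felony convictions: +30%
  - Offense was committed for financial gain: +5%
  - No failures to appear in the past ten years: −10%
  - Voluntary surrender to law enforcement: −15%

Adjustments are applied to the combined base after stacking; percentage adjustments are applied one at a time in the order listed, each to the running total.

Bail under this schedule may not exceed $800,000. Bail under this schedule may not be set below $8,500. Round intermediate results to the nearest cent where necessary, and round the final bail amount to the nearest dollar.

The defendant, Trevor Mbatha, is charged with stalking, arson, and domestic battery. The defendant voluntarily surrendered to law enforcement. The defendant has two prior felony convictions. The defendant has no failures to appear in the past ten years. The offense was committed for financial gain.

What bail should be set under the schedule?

Base amounts from the schedule: stalking $96,500; arson $226,000; domestic battery $41,500.
Stacking rule: sum of all bases. $96,500 + $226,000 + $41,500 = $364,000.
Two or more prior felony convictions (+30%): $364,000 × 1.3 = $473,200.
Offense was committed for financial gain (+5%): $473,200 × 1.05 = $496,860.
No failures to appear in the past ten years (−10%): $496,860 × 0.9 = $447,174.
Voluntary surrender to law enforcement (−15%): $447,174 × 0.85 = $380,097.90.
$380,097.90 is within the $800,000 maximum.
$380,097.90 is at or above the $8,500 minimum.
Rounded to the nearest dollar: $380,098.

$380,098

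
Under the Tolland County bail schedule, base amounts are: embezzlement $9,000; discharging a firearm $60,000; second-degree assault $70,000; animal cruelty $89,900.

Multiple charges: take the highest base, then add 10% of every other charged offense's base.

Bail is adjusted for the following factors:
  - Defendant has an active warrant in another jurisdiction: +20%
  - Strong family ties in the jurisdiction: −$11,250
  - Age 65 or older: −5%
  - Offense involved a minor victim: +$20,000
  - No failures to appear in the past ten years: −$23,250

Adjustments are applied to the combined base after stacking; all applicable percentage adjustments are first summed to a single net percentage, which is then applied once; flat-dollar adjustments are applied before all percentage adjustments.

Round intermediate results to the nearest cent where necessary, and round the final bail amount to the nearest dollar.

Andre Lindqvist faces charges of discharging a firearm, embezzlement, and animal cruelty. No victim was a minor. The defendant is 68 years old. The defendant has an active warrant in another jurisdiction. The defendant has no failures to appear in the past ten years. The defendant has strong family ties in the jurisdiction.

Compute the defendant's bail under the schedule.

$71,645

Base amounts from the schedule: discharging a firearm $60,000; embezzlement $9,000; animal cruelty $89,900.
Stacking rule: highest base plus 10% of each additional charge. Highest is animal cruelty at $89,900. Additional: $60,000 × 10% = $6,000; $9,000 × 10% = $900. Combined base = $89,900 + $6,900 = $96,800.
Strong family ties in the jurisdiction (−$11,250 flat): $96,800 − $11,250 = $85,550.
No failures to appear in the past ten years (−$23,250 flat): $85,550 − $23,250 = $62,300.
Net percentage adjustment: +20% −5% = +15%. $62,300 × 1.15 = $71,645.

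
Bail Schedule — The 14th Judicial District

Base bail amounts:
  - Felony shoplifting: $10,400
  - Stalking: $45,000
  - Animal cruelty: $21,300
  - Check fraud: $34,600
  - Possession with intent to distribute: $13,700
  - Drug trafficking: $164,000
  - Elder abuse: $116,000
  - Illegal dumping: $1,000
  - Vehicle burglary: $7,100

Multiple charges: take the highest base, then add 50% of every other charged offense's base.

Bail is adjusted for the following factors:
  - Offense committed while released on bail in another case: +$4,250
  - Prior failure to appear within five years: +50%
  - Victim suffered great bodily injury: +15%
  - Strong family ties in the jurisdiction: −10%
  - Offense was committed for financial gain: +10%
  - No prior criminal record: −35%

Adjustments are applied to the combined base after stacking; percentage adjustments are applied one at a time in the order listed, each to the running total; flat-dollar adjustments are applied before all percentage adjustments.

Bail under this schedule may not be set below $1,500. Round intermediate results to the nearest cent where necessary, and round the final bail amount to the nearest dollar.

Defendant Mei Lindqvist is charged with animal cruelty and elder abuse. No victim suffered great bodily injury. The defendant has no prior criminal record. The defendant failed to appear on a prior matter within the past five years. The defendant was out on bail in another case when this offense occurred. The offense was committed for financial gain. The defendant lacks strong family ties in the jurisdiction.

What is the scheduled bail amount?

$140,390

Base amounts from the schedule: animal cruelty $21,300; elder abuse $116,000.
Stacking rule: highest base plus 50% of each additional charge. Highest is elder abuse at $116,000. Additional: $21,300 × 50% = $10,650. Combined base = $116,000 + $10,650 = $126,650.
Offense committed while released on bail in another case (+$4,250 flat): $126,650 + $4,250 = $130,900.
Prior failure to appear within five years (+50%): $130,900 × 1.5 = $196,350.
Offense was committed for financial gain (+10%): $196,350 × 1.1 = $215,985.
No prior criminal record (−35%): $215,985 × 0.65 = $140,390.25.
$140,390.25 is at or above the $1,500 minimum.
Rounded to the nearest dollar: $140,390.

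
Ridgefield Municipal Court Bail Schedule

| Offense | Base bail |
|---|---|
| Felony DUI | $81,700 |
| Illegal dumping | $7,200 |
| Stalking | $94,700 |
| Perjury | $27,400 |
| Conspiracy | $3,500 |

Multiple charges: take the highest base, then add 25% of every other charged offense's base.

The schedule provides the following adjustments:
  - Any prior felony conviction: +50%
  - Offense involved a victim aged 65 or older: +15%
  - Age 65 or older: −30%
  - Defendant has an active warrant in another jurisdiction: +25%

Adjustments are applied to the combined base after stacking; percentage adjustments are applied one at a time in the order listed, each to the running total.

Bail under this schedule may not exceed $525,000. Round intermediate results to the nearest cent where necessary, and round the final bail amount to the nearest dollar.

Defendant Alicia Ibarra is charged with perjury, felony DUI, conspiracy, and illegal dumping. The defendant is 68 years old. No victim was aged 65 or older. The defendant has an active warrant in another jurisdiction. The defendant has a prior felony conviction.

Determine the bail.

Base amounts from the schedule: perjury $27,400; felony DUI $81,700; conspiracy $3,500; illegal dumping $7,200.
Stacking rule: highest base plus 25% of each additional charge. Highest is felony DUI at $81,700. Additional: $27,400 × 25% = $6,850; $3,500 × 25% = $875; $7,200 × 25% = $1,800. Combined base = $81,700 + $9,525 = $91,225.
Any prior felony conviction (+50%): $91,225 × 1.5 = $136,837.50.
Age 65 or older (−30%): $136,837.50 × 0.7 = $95,786.25.
Defendant has an active warrant in another jurisdiction (+25%): $95,786.25 × 1.25 = $119,732.81.
$119,732.81 is within the $525,000 maximum.
Rounded to the nearest dollar: $119,733.

$119,733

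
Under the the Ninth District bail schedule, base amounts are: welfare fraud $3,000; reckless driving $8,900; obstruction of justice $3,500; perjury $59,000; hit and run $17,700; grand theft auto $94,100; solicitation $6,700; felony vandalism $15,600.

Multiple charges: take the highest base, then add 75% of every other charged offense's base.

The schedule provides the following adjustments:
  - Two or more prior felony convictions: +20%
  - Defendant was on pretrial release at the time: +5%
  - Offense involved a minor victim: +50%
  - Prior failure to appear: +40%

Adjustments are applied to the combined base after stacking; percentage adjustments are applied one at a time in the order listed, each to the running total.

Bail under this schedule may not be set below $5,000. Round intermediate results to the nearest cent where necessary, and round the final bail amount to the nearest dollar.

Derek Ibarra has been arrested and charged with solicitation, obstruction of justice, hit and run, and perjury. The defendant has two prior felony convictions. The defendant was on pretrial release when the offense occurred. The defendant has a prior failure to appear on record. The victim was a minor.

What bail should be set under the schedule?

Base amounts from the schedule: solicitation $6,700; obstruction of justice $3,500; hit and run $17,700; perjury $59,000.
Stacking rule: highest base plus 75% of each additional charge. Highest is perjury at $59,000. Additional: $6,700 × 75% = $5,025; $3,500 × 75% = $2,625; $17,700 × 75% = $13,275. Combined base = $59,000 + $20,925 = $79,925.
Two or more prior felony convictions (+20%): $79,925 × 1.2 = $95,910.
Defendant was on pretrial release at the time (+5%): $95,910 × 1.05 = $100,705.50.
Offense involved a minor victim (+50%): $100,705.50 × 1.5 = $151,058.25.
Prior failure to appear (+40%): $151,058.25 × 1.4 = $211,481.55.
$211,481.55 is at or above the $5,000 minimum.
Rounded to the nearest dollar: $211,482.

$211,482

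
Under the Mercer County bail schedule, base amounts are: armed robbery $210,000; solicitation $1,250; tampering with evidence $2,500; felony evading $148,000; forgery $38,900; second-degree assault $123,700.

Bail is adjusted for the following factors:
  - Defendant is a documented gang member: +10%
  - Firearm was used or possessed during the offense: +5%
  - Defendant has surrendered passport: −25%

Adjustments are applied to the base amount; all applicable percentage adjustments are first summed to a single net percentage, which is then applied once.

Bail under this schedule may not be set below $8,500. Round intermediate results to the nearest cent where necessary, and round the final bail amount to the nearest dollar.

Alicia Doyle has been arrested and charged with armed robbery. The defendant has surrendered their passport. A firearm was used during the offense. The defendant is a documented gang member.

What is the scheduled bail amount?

$189,000

Base amounts from the schedule: armed robbery $210,000.
Single charge. Combined base = $210,000.
Net percentage adjustment: +10% +5% −25% = −10%. $210,000 × 0.9 = $189,000.
$189,000 is at or above the $8,500 minimum.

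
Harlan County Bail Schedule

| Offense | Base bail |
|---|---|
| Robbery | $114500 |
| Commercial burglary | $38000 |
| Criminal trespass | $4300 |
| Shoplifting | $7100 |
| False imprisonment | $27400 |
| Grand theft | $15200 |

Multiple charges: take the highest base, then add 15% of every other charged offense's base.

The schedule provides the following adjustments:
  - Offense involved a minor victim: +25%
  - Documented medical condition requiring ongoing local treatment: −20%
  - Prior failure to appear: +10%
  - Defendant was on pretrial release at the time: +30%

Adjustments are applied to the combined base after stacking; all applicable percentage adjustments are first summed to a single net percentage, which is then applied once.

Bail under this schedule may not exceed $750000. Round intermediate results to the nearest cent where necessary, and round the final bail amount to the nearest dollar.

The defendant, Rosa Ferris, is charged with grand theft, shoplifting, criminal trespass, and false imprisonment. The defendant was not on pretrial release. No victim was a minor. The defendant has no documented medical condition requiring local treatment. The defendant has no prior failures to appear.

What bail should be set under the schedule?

Base amounts from the schedule: grand theft $15200; shoplifting $7100; criminal trespass $4300; false imprisonment $27400.
Stacking rule: highest base plus 15% of each additional charge. Highest is false imprisonment at $27400. Additional: $15200 × 15% = $2280; $7100 × 15% = $1065; $4300 × 15% = $645. Combined base = $27400 + $3990 = $31390.
No adjustment factors apply to this defendant.
$31390 is within the $750000 maximum.

$31390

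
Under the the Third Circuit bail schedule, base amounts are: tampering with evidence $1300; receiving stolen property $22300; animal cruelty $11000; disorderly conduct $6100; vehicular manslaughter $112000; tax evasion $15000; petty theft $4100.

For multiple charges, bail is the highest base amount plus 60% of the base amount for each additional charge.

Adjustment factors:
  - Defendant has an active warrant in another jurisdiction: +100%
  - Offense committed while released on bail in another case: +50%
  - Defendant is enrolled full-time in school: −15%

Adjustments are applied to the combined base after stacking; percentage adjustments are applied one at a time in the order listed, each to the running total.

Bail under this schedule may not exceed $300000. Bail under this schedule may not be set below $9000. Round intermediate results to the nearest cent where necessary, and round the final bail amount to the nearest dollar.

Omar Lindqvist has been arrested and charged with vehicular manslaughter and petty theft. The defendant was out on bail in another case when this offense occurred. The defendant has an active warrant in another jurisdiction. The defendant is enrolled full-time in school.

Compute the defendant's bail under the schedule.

$291873

Base amounts from the schedule: vehicular manslaughter $112000; petty theft $4100.
Stacking rule: highest base plus 60% of each additional charge. Highest is vehicular manslaughter at $112000. Additional: $4100 × 60% = $2460. Combined base = $112000 + $2460 = $114460.
Defendant has an active warrant in another jurisdiction (+100%): $114460 × 2 = $228920.
Offense committed while released on bail in another case (+50%): $228920 × 1.5 = $343380.
Defendant is enrolled full-time in school (−15%): $343380 × 0.85 = $291873.
$291873 is within the $300000 maximum.
$291873 is at or above the $9000 minimum.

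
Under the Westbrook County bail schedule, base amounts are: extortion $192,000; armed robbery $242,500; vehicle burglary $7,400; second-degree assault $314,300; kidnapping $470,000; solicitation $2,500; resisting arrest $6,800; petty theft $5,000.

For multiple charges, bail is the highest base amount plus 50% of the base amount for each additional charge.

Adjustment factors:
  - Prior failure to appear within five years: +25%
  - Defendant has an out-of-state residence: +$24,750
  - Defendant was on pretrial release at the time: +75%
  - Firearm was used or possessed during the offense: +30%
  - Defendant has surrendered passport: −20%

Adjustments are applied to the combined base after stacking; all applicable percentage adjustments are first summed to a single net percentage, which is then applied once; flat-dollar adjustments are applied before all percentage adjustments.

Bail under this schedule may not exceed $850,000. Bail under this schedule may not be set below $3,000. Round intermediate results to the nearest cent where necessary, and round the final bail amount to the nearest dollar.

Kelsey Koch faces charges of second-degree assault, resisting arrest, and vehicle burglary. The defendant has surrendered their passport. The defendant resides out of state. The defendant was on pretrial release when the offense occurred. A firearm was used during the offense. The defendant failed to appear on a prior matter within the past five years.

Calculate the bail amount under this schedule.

Base amounts from the schedule: second-degree assault $314,300; resisting arrest $6,800; vehicle burglary $7,400.
Stacking rule: highest base plus 50% of each additional charge. Highest is second-degree assault at $314,300. Additional: $6,800 × 50% = $3,400; $7,400 × 50% = $3,700. Combined base = $314,300 + $7,100 = $321,400.
Defendant has an out-of-state residence (+$24,750 flat): $321,400 + $24,750 = $346,150.
Net percentage adjustment: +25% +75% +30% −20% = +110%. $346,150 × 2.1 = $726,915.
$726,915 is within the $850,000 maximum.
$726,915 is at or above the $3,000 minimum.

$726,915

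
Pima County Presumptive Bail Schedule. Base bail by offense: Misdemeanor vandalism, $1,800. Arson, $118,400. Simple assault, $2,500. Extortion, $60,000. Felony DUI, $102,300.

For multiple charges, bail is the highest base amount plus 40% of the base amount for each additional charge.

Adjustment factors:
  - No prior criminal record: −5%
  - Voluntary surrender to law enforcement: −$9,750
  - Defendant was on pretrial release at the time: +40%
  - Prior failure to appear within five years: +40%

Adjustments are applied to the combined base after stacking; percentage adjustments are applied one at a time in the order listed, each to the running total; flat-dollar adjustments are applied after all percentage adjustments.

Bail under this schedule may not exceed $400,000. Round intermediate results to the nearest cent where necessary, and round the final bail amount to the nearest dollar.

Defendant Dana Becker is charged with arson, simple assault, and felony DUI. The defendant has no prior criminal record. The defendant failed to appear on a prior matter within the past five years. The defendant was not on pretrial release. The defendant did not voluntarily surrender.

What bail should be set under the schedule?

Base amounts from the schedule: arson $118,400; simple assault $2,500; felony DUI $102,300.
Stacking rule: highest base plus 40% of each additional charge. Highest is arson at $118,400. Additional: $2,500 × 40% = $1,000; $102,300 × 40% = $40,920. Combined base = $118,400 + $41,920 = $160,320.
No prior criminal record (−5%): $160,320 × 0.95 = $152,304.
Prior failure to appear within five years (+40%): $152,304 × 1.4 = $213,225.60.
$213,225.60 is within the $400,000 maximum.
Rounded to the nearest dollar: $213,226.

$213,226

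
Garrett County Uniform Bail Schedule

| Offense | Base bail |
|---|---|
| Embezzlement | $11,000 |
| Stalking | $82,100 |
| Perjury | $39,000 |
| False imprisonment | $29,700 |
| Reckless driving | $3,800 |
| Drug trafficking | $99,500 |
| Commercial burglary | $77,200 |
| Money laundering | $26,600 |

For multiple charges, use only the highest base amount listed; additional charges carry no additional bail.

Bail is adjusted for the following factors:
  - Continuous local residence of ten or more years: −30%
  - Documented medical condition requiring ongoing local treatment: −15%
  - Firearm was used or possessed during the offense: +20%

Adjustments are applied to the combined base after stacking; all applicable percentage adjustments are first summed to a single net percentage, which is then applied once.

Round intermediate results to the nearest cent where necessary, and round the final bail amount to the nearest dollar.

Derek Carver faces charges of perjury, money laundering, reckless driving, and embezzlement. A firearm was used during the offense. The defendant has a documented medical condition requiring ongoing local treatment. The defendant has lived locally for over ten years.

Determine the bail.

$29,250

Base amounts from the schedule: perjury $39,000; money laundering $26,600; reckless driving $3,800; embezzlement $11,000.
Stacking rule: use the highest base only. Highest is perjury at $39,000. Combined base = $39,000.
Net percentage adjustment: −30% −15% +20% = −25%. $39,000 × 0.75 = $29,250.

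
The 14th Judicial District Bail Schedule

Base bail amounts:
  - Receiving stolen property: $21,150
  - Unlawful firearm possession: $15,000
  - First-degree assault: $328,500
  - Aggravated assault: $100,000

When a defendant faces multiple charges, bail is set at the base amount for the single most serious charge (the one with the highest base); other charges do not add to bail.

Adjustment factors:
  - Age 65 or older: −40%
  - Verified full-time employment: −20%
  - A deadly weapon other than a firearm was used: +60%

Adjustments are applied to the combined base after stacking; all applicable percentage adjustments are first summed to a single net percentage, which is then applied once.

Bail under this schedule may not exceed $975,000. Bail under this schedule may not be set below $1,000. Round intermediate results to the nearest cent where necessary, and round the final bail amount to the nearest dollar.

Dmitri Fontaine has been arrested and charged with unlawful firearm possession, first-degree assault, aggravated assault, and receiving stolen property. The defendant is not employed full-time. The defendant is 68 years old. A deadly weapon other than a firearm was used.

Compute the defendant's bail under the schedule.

Base amounts from the schedule: unlawful firearm possession $15,000; first-degree assault $328,500; aggravated assault $100,000; receiving stolen property $21,150.
Stacking rule: use the highest base only. Highest is first-degree assault at $328,500. Combined base = $328,500.
Net percentage adjustment: −40% +60% = +20%. $328,500 × 1.2 = $394,200.
$394,200 is within the $975,000 maximum.
$394,200 is at or above the $1,000 minimum.

$394,200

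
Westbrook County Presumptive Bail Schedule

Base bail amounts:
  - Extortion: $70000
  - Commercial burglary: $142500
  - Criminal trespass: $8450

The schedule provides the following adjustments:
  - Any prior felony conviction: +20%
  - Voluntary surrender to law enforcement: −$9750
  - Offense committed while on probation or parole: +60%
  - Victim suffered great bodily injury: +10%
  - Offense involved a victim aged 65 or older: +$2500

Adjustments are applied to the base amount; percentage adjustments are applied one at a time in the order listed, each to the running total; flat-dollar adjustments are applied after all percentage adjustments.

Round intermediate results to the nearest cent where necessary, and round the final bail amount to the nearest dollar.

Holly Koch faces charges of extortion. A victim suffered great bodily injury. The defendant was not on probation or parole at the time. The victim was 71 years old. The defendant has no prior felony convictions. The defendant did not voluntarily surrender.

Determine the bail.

Base amounts from the schedule: extortion $70000.
Single charge. Combined base = $70000.
Victim suffered great bodily injury (+10%): $70000 × 1.1 = $77000.
Offense involved a victim aged 65 or older (+$2500 flat): $77000 + $2500 = $79500.

$79500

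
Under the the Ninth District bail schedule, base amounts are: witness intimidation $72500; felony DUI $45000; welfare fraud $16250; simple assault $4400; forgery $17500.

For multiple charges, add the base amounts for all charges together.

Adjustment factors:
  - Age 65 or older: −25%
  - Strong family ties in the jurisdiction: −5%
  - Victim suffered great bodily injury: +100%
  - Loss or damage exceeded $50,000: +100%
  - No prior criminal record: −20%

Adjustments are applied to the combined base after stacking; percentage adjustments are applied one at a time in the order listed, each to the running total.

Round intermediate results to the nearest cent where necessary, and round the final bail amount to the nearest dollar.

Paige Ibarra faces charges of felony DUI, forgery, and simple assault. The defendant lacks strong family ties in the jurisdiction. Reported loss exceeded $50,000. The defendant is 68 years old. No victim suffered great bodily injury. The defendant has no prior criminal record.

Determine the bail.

$80280

Base amounts from the schedule: felony DUI $45000; forgery $17500; simple assault $4400.
Stacking rule: sum of all bases. $45000 + $17500 + $4400 = $66900.
Age 65 or older (−25%): $66900 × 0.75 = $50175.
Loss or damage exceeded $50,000 (+100%): $50175 × 2 = $100350.
No prior criminal record (−20%): $100350 × 0.8 = $80280.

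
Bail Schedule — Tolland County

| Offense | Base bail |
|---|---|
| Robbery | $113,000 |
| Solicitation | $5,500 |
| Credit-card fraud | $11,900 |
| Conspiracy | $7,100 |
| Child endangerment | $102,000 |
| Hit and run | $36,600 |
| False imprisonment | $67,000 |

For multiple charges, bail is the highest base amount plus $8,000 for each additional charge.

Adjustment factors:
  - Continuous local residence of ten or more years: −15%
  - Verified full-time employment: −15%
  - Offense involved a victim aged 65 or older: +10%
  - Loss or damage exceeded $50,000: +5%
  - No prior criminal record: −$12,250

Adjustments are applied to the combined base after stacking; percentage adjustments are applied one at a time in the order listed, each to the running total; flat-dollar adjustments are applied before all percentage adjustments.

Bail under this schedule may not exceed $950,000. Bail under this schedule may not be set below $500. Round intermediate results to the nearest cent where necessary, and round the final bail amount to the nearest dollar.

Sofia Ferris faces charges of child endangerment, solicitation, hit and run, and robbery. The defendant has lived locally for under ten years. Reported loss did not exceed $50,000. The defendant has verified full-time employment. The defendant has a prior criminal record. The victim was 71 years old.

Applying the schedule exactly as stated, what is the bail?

Base amounts from the schedule: child endangerment $102,000; solicitation $5,500; hit and run $36,600; robbery $113,000.
Stacking rule: highest base plus $8,000 per additional charge. Highest is robbery at $113,000; 3 additional charges → +$24,000. Combined base = $137,000.
Verified full-time employment (−15%): $137,000 × 0.85 = $116,450.
Offense involved a victim aged 65 or older (+10%): $116,450 × 1.1 = $128,095.
$128,095 is within the $950,000 maximum.
$128,095 is at or above the $500 minimum.

$128,095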